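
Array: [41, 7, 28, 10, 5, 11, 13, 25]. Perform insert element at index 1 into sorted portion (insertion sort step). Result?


After one pass: [7, 41, 28, 10, 5, 11, 13, 25]


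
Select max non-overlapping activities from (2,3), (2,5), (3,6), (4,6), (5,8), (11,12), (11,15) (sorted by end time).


Greedy: pick earliest-ending, then skip overlaps.
Selected (3 activities): [(2, 3), (3, 6), (11, 12)]


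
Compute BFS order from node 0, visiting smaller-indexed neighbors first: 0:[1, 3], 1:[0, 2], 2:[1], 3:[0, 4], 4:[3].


BFS queue: start with [0]
Visit order: [0, 1, 3, 2, 4]


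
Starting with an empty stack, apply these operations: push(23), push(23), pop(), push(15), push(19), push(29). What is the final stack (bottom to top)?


push(23) -> [23]
push(23) -> [23, 23]
pop() returns 23 -> [23]
push(15) -> [23, 15]
push(19) -> [23, 15, 19]
push(29) -> [23, 15, 19, 29]
Final stack (bottom to top): [23, 15, 19, 29]


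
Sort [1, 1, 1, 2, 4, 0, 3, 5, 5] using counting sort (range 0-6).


Count array: [1, 3, 1, 1, 1, 2, 0]
Reconstruct: [0, 1, 1, 1, 2, 3, 4, 5, 5]


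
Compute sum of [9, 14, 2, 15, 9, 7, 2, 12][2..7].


Prefix sums: [0, 9, 23, 25, 40, 49, 56, 58, 70]
Sum[2..7] = prefix[8] - prefix[2] = 70 - 23 = 47


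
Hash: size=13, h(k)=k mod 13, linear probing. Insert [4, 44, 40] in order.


Insertions: 4->slot 4; 44->slot 5; 40->slot 1
Table: [None, 40, None, None, 4, 44, None, None, None, None, None, None, None]


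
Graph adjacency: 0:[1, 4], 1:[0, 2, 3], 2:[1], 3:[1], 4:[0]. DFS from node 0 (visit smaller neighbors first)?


DFS stack-based: start with [0]
Visit order: [0, 1, 2, 3, 4]


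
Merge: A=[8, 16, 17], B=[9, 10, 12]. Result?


Compare heads, take smaller each step.
Merged: [8, 9, 10, 12, 16, 17]


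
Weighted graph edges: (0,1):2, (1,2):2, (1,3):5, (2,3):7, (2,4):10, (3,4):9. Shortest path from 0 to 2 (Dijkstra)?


Dijkstra from 0:
Distances: {0: 0, 1: 2, 2: 4, 3: 7, 4: 14}
Shortest distance to 2 = 4, path = [0, 1, 2]


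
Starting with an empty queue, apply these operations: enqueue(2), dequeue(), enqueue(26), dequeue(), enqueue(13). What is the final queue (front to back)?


enqueue(2) -> [2]
dequeue() returns 2 -> []
enqueue(26) -> [26]
dequeue() returns 26 -> []
enqueue(13) -> [13]
Final queue (front to back): [13]


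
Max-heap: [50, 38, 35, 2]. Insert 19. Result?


Append 19: [50, 38, 35, 2, 19]
Bubble up: no swaps needed
Result: [50, 38, 35, 2, 19]


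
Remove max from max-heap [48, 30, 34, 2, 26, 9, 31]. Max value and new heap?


Max = 48
Replace root with last, heapify down
Resulting heap: [34, 30, 31, 2, 26, 9]


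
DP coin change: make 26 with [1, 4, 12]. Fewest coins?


dp[0]=0; dp[i]=1+min(dp[i-c] for c in coins)
...dp[21]=4, dp[22]=5, dp[23]=6, dp[24]=2, dp[25]=3, dp[26]=4
Minimum coins for 26 = 4


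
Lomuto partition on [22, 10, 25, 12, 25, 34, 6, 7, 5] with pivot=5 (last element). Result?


Elements <= 5 go left of pivot.
Result: [5, 10, 25, 12, 25, 34, 6, 7, 22], pivot at index 0


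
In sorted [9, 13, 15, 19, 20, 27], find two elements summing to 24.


Two pointers: lo=0, hi=5
Found pair: (9, 15) summing to 24


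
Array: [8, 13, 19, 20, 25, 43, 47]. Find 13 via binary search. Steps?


Search for 13:
[0,6] mid=3 arr[3]=20
[0,2] mid=1 arr[1]=13
Total: 2 comparisons


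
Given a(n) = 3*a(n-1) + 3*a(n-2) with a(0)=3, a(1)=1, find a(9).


Build bottom-up:
...a(7)=8289, a(8)=31428, a(9)=3*31428+3*8289=119151


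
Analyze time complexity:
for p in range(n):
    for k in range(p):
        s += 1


Per nesting level: O(n) * O(n) [triangular over p] = O(n^2)
Complexity: O(n^2)


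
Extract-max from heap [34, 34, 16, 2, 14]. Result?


Max = 34
Replace root with last, heapify down
Resulting heap: [34, 14, 16, 2]


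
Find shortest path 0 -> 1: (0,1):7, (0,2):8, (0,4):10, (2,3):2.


Dijkstra from 0:
Distances: {0: 0, 1: 7, 2: 8, 3: 10, 4: 10}
Shortest distance to 1 = 7, path = [0, 1]


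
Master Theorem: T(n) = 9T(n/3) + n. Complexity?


a=9, b=3, c=1. log_3(9)=2 > c=1. Case 1: O(n^log_b(a)) = O(n^2)
Complexity: O(n^2)


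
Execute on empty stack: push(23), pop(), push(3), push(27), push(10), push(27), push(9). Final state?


push(23) -> [23]
pop() returns 23 -> []
push(3) -> [3]
push(27) -> [3, 27]
push(10) -> [3, 27, 10]
push(27) -> [3, 27, 10, 27]
push(9) -> [3, 27, 10, 27, 9]
Final stack (bottom to top): [3, 27, 10, 27, 9]


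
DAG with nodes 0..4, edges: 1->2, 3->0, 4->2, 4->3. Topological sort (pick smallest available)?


Kahn's algorithm, process smallest node first
Order: [1, 4, 2, 3, 0]


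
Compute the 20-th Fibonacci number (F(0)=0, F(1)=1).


F(n)=F(n-1)+F(n-2)
...F(18)=2584, F(19)=4181, F(20)=6765


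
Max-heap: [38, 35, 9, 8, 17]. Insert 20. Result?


Append 20: [38, 35, 9, 8, 17, 20]
Bubble up: swap idx 5(20) with idx 2(9)
Result: [38, 35, 20, 8, 17, 9]


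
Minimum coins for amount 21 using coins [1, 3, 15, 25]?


dp[0]=0; dp[i]=1+min(dp[i-c] for c in coins)
...dp[16]=2, dp[17]=3, dp[18]=2, dp[19]=3, dp[20]=4, dp[21]=3
Minimum coins for 21 = 3


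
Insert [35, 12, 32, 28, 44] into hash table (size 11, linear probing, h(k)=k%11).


Insertions: 35->slot 2; 12->slot 1; 32->slot 10; 28->slot 6; 44->slot 0
Table: [44, 12, 35, None, None, None, 28, None, None, None, 32]


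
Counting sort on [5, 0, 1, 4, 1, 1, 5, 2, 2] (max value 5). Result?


Count array: [1, 3, 2, 0, 1, 2]
Reconstruct: [0, 1, 1, 1, 2, 2, 4, 5, 5]


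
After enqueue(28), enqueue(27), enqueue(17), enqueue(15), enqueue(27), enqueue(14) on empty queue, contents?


enqueue(28) -> [28]
enqueue(27) -> [28, 27]
enqueue(17) -> [28, 27, 17]
enqueue(15) -> [28, 27, 17, 15]
enqueue(27) -> [28, 27, 17, 15, 27]
enqueue(14) -> [28, 27, 17, 15, 27, 14]
Final queue (front to back): [28, 27, 17, 15, 27, 14]


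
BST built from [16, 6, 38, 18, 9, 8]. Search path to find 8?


BST root = 16
Search for 8: compare at each node
Path: [16, 6, 9, 8]


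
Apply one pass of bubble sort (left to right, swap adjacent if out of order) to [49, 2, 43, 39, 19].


After one pass: [2, 43, 39, 19, 49]


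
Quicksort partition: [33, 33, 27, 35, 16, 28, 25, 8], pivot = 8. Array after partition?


Elements <= 8 go left of pivot.
Result: [8, 33, 27, 35, 16, 28, 25, 33], pivot at index 0


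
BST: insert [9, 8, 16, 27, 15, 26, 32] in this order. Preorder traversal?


Root = 9; build tree by BST insertion.
Preorder traversal: [9, 8, 16, 15, 27, 26, 32]


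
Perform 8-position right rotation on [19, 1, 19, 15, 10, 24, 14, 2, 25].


Right rotate by 8: [1, 19, 15, 10, 24, 14, 2, 25, 19]


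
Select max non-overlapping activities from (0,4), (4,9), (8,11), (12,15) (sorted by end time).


Greedy: pick earliest-ending, then skip overlaps.
Selected (3 activities): [(0, 4), (4, 9), (12, 15)]


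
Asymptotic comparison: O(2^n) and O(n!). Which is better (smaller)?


exponential grows slower than factorial
O(2^n) is asymptotically smaller; O(n!) grows faster


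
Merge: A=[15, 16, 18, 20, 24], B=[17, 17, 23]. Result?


Compare heads, take smaller each step.
Merged: [15, 16, 17, 17, 18, 20, 23, 24]


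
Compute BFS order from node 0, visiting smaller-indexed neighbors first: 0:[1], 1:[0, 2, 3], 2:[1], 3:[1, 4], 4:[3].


BFS queue: start with [0]
Visit order: [0, 1, 2, 3, 4]


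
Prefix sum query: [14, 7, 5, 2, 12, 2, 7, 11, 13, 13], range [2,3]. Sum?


Prefix sums: [0, 14, 21, 26, 28, 40, 42, 49, 60, 73, 86]
Sum[2..3] = prefix[4] - prefix[2] = 28 - 21 = 7


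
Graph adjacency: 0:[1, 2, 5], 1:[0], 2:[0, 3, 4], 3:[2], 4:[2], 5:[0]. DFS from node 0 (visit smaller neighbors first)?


DFS stack-based: start with [0]
Visit order: [0, 1, 2, 3, 4, 5]


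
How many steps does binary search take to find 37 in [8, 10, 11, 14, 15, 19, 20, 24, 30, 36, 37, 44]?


Search for 37:
[0,11] mid=5 arr[5]=19
[6,11] mid=8 arr[8]=30
[9,11] mid=10 arr[10]=37
Total: 3 comparisons


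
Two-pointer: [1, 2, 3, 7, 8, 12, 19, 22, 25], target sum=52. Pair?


Two pointers: lo=0, hi=8
No pair sums to 52


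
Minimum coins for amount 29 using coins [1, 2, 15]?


dp[0]=0; dp[i]=1+min(dp[i-c] for c in coins)
...dp[24]=6, dp[25]=6, dp[26]=7, dp[27]=7, dp[28]=8, dp[29]=8
Minimum coins for 29 = 8


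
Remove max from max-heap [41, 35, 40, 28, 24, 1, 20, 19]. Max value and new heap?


Max = 41
Replace root with last, heapify down
Resulting heap: [40, 35, 20, 28, 24, 1, 19]


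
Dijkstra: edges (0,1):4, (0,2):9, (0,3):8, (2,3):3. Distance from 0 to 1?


Dijkstra from 0:
Distances: {0: 0, 1: 4, 2: 9, 3: 8}
Shortest distance to 1 = 4, path = [0, 1]


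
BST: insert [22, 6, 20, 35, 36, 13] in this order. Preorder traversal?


Root = 22; build tree by BST insertion.
Preorder traversal: [22, 6, 20, 13, 35, 36]


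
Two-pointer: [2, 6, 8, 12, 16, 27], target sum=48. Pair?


Two pointers: lo=0, hi=5
No pair sums to 48


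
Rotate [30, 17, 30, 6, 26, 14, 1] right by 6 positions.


Right rotate by 6: [17, 30, 6, 26, 14, 1, 30]


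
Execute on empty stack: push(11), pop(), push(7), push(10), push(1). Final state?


push(11) -> [11]
pop() returns 11 -> []
push(7) -> [7]
push(10) -> [7, 10]
push(1) -> [7, 10, 1]
Final stack (bottom to top): [7, 10, 1]


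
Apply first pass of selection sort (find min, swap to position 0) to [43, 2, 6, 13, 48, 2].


After one pass: [2, 43, 6, 13, 48, 2]


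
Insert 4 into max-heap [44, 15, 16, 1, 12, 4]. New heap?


Append 4: [44, 15, 16, 1, 12, 4, 4]
Bubble up: no swaps needed
Result: [44, 15, 16, 1, 12, 4, 4]


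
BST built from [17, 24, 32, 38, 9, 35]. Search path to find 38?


BST root = 17
Search for 38: compare at each node
Path: [17, 24, 32, 38]


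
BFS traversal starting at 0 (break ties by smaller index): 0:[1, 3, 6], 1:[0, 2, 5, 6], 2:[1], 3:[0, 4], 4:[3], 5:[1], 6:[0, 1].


BFS queue: start with [0]
Visit order: [0, 1, 3, 6, 2, 5, 4]


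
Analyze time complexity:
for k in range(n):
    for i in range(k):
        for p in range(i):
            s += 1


Per nesting level: O(n) * O(n) [triangular over k] * O(n) [triangular over i] = O(n^3)
Complexity: O(n^3)


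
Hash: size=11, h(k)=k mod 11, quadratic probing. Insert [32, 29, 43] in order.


Insertions: 32->slot 10; 29->slot 7; 43->slot 0
Table: [43, None, None, None, None, None, None, 29, None, None, 32]


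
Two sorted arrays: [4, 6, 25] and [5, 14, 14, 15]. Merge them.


Compare heads, take smaller each step.
Merged: [4, 5, 6, 14, 14, 15, 25]


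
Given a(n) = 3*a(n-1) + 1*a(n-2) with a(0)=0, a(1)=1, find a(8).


Build bottom-up:
...a(6)=360, a(7)=1189, a(8)=3*1189+1*360=3927


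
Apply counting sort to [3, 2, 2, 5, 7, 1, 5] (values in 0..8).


Count array: [0, 1, 2, 1, 0, 2, 0, 1, 0]
Reconstruct: [1, 2, 2, 3, 5, 5, 7]


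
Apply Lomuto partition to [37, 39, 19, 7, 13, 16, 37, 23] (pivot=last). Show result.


Elements <= 23 go left of pivot.
Result: [19, 7, 13, 16, 23, 39, 37, 37], pivot at index 4


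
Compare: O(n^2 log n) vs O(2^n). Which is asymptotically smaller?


n^2 log n grows slower than exponential
O(n^2 log n) is asymptotically smaller; O(2^n) grows faster


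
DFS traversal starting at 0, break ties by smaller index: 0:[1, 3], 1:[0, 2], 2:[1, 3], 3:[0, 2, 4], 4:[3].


DFS stack-based: start with [0]
Visit order: [0, 1, 2, 3, 4]


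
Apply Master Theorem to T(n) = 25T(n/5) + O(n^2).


a=25, b=5, c=2. log_5(25)=2 = c=2. Case 2: O(n^c log n) = O(n^2 log n)
Complexity: O(n^2 log n)


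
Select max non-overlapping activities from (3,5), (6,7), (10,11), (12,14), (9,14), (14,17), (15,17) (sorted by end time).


Greedy: pick earliest-ending, then skip overlaps.
Selected (5 activities): [(3, 5), (6, 7), (10, 11), (12, 14), (14, 17)]


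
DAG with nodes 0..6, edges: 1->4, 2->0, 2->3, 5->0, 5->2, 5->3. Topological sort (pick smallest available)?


Kahn's algorithm, process smallest node first
Order: [1, 4, 5, 2, 0, 3, 6]


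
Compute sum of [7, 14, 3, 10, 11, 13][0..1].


Prefix sums: [0, 7, 21, 24, 34, 45, 58]
Sum[0..1] = prefix[2] - prefix[0] = 21 - 0 = 21


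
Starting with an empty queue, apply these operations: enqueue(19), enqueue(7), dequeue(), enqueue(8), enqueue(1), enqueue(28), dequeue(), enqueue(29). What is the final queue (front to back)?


enqueue(19) -> [19]
enqueue(7) -> [19, 7]
dequeue() returns 19 -> [7]
enqueue(8) -> [7, 8]
enqueue(1) -> [7, 8, 1]
enqueue(28) -> [7, 8, 1, 28]
dequeue() returns 7 -> [8, 1, 28]
enqueue(29) -> [8, 1, 28, 29]
Final queue (front to back): [8, 1, 28, 29]


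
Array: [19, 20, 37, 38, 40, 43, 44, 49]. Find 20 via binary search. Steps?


Search for 20:
[0,7] mid=3 arr[3]=38
[0,2] mid=1 arr[1]=20
Total: 2 comparisons


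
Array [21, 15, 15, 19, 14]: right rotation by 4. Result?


Right rotate by 4: [15, 15, 19, 14, 21]


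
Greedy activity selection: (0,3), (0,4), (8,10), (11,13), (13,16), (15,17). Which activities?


Greedy: pick earliest-ending, then skip overlaps.
Selected (4 activities): [(0, 3), (8, 10), (11, 13), (13, 16)]


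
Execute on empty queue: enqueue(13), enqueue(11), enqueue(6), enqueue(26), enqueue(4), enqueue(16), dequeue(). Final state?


enqueue(13) -> [13]
enqueue(11) -> [13, 11]
enqueue(6) -> [13, 11, 6]
enqueue(26) -> [13, 11, 6, 26]
enqueue(4) -> [13, 11, 6, 26, 4]
enqueue(16) -> [13, 11, 6, 26, 4, 16]
dequeue() returns 13 -> [11, 6, 26, 4, 16]
Final queue (front to back): [11, 6, 26, 4, 16]


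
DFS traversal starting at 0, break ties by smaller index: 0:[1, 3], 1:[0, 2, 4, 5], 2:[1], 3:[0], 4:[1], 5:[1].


DFS stack-based: start with [0]
Visit order: [0, 1, 2, 4, 5, 3]


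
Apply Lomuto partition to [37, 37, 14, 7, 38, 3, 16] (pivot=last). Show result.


Elements <= 16 go left of pivot.
Result: [14, 7, 3, 16, 38, 37, 37], pivot at index 3


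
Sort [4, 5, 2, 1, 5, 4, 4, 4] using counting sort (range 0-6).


Count array: [0, 1, 1, 0, 4, 2, 0]
Reconstruct: [1, 2, 4, 4, 4, 4, 5, 5]


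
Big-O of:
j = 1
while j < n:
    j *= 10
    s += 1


Per nesting level: O(log n) = O(log n)
Complexity: O(log n)


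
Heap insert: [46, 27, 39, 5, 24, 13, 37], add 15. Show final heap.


Append 15: [46, 27, 39, 5, 24, 13, 37, 15]
Bubble up: swap idx 7(15) with idx 3(5)
Result: [46, 27, 39, 15, 24, 13, 37, 5]


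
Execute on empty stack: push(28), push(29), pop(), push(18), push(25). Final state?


push(28) -> [28]
push(29) -> [28, 29]
pop() returns 29 -> [28]
push(18) -> [28, 18]
push(25) -> [28, 18, 25]
Final stack (bottom to top): [28, 18, 25]


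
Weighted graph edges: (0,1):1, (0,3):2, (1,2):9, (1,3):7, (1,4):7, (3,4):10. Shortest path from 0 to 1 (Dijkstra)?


Dijkstra from 0:
Distances: {0: 0, 1: 1, 2: 10, 3: 2, 4: 8}
Shortest distance to 1 = 1, path = [0, 1]


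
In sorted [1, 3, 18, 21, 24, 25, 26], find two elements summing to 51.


Two pointers: lo=0, hi=6
Found pair: (25, 26) summing to 51


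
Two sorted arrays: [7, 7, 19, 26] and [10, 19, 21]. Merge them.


Compare heads, take smaller each step.
Merged: [7, 7, 10, 19, 19, 21, 26]


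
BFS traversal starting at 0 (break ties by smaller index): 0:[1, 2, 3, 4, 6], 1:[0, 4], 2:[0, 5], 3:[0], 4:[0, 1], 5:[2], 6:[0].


BFS queue: start with [0]
Visit order: [0, 1, 2, 3, 4, 6, 5]


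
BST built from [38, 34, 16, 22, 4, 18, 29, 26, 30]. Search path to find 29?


BST root = 38
Search for 29: compare at each node
Path: [38, 34, 16, 22, 29]


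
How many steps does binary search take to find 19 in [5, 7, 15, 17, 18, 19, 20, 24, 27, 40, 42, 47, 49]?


Search for 19:
[0,12] mid=6 arr[6]=20
[0,5] mid=2 arr[2]=15
[3,5] mid=4 arr[4]=18
[5,5] mid=5 arr[5]=19
Total: 4 comparisons


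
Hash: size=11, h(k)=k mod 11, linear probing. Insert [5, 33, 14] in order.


Insertions: 5->slot 5; 33->slot 0; 14->slot 3
Table: [33, None, None, 14, None, 5, None, None, None, None, None]


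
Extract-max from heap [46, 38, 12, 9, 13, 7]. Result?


Max = 46
Replace root with last, heapify down
Resulting heap: [38, 13, 12, 9, 7]


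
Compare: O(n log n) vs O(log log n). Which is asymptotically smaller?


double-logarithmic grows slower than linearithmic
O(log log n) is asymptotically smaller; O(n log n) grows faster


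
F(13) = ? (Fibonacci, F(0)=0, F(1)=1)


F(n)=F(n-1)+F(n-2)
...F(11)=89, F(12)=144, F(13)=233


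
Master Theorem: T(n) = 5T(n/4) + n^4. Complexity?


a=5, b=4, c=4. log_4(5)=1.161 < c=4. Case 3: O(n^c) = O(n^4)
Complexity: O(n^4)


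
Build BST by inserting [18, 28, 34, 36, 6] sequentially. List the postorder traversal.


Root = 18; build tree by BST insertion.
Postorder traversal: [6, 36, 34, 28, 18]


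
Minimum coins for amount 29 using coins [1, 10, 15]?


dp[0]=0; dp[i]=1+min(dp[i-c] for c in coins)
...dp[24]=6, dp[25]=2, dp[26]=3, dp[27]=4, dp[28]=5, dp[29]=6
Minimum coins for 29 = 6


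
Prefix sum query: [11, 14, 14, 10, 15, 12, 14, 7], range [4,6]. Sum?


Prefix sums: [0, 11, 25, 39, 49, 64, 76, 90, 97]
Sum[4..6] = prefix[7] - prefix[4] = 90 - 49 = 41


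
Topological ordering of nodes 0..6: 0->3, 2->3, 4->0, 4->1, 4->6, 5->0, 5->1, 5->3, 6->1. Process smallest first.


Kahn's algorithm, process smallest node first
Order: [2, 4, 5, 0, 3, 6, 1]


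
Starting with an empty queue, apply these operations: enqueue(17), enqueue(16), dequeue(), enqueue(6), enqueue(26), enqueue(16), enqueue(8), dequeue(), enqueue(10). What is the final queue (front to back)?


enqueue(17) -> [17]
enqueue(16) -> [17, 16]
dequeue() returns 17 -> [16]
enqueue(6) -> [16, 6]
enqueue(26) -> [16, 6, 26]
enqueue(16) -> [16, 6, 26, 16]
enqueue(8) -> [16, 6, 26, 16, 8]
dequeue() returns 16 -> [6, 26, 16, 8]
enqueue(10) -> [6, 26, 16, 8, 10]
Final queue (front to back): [6, 26, 16, 8, 10]


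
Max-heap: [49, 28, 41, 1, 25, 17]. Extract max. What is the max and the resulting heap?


Max = 49
Replace root with last, heapify down
Resulting heap: [41, 28, 17, 1, 25]


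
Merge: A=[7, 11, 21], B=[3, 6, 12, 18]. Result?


Compare heads, take smaller each step.
Merged: [3, 6, 7, 11, 12, 18, 21]


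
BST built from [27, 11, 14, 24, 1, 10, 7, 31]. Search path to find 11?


BST root = 27
Search for 11: compare at each node
Path: [27, 11]


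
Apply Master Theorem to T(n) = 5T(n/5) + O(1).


a=5, b=5, c=0. log_5(5)=1 > c=0. Case 1: O(n^log_b(a)) = O(n)
Complexity: O(n)


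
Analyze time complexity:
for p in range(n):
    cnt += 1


Per nesting level: O(n) = O(n)
Complexity: O(n)


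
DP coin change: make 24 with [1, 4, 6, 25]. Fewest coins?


dp[0]=0; dp[i]=1+min(dp[i-c] for c in coins)
...dp[19]=4, dp[20]=4, dp[21]=5, dp[22]=4, dp[23]=5, dp[24]=4
Minimum coins for 24 = 4


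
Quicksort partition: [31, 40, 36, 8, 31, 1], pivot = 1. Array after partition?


Elements <= 1 go left of pivot.
Result: [1, 40, 36, 8, 31, 31], pivot at index 0


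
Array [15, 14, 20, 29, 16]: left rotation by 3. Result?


Left rotate by 3: [29, 16, 15, 14, 20]


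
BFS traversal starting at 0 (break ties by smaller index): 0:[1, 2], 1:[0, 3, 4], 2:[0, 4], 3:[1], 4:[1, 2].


BFS queue: start with [0]
Visit order: [0, 1, 2, 3, 4]


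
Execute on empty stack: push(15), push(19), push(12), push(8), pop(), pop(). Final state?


push(15) -> [15]
push(19) -> [15, 19]
push(12) -> [15, 19, 12]
push(8) -> [15, 19, 12, 8]
pop() returns 8 -> [15, 19, 12]
pop() returns 12 -> [15, 19]
Final stack (bottom to top): [15, 19]


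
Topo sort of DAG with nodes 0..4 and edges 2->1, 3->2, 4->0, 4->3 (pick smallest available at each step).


Kahn's algorithm, process smallest node first
Order: [4, 0, 3, 2, 1]


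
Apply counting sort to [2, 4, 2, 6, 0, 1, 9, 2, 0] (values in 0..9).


Count array: [2, 1, 3, 0, 1, 0, 1, 0, 0, 1]
Reconstruct: [0, 0, 1, 2, 2, 2, 4, 6, 9]


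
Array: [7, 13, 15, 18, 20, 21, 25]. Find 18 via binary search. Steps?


Search for 18:
[0,6] mid=3 arr[3]=18
Total: 1 comparisons


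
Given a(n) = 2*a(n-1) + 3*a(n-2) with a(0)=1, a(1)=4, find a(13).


Build bottom-up:
...a(11)=221434, a(12)=664301, a(13)=2*664301+3*221434=1992904


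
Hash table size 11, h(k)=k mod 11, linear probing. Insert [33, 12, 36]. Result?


Insertions: 33->slot 0; 12->slot 1; 36->slot 3
Table: [33, 12, None, 36, None, None, None, None, None, None, None]


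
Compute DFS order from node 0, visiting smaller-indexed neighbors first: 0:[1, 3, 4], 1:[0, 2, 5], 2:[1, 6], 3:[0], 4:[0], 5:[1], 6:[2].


DFS stack-based: start with [0]
Visit order: [0, 1, 2, 6, 5, 3, 4]


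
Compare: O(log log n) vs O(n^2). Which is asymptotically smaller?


double-logarithmic grows slower than quadratic
O(log log n) is asymptotically smaller; O(n^2) grows faster


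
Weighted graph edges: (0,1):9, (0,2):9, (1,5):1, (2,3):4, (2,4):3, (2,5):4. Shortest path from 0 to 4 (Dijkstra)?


Dijkstra from 0:
Distances: {0: 0, 1: 9, 2: 9, 3: 13, 4: 12, 5: 10}
Shortest distance to 4 = 12, path = [0, 2, 4]


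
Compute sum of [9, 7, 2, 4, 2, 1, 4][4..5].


Prefix sums: [0, 9, 16, 18, 22, 24, 25, 29]
Sum[4..5] = prefix[6] - prefix[4] = 25 - 22 = 3


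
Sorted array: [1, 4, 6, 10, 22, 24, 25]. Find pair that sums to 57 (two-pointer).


Two pointers: lo=0, hi=6
No pair sums to 57


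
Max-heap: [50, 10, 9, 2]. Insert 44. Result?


Append 44: [50, 10, 9, 2, 44]
Bubble up: swap idx 4(44) with idx 1(10)
Result: [50, 44, 9, 2, 10]


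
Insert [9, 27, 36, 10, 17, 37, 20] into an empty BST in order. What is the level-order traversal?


Root = 9; build tree by BST insertion.
Level-Order traversal: [9, 27, 10, 36, 17, 37, 20]


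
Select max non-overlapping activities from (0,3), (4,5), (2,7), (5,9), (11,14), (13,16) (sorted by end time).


Greedy: pick earliest-ending, then skip overlaps.
Selected (4 activities): [(0, 3), (4, 5), (5, 9), (11, 14)]


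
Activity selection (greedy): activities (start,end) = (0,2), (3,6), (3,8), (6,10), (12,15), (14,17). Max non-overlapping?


Greedy: pick earliest-ending, then skip overlaps.
Selected (4 activities): [(0, 2), (3, 6), (6, 10), (12, 15)]


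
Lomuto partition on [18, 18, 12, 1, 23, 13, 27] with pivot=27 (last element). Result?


Elements <= 27 go left of pivot.
Result: [18, 18, 12, 1, 23, 13, 27], pivot at index 6


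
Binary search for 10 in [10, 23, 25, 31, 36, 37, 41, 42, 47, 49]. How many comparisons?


Search for 10:
[0,9] mid=4 arr[4]=36
[0,3] mid=1 arr[1]=23
[0,0] mid=0 arr[0]=10
Total: 3 comparisons


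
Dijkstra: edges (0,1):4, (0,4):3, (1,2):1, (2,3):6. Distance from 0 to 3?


Dijkstra from 0:
Distances: {0: 0, 1: 4, 2: 5, 3: 11, 4: 3}
Shortest distance to 3 = 11, path = [0, 1, 2, 3]


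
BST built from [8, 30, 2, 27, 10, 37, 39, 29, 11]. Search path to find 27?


BST root = 8
Search for 27: compare at each node
Path: [8, 30, 27]


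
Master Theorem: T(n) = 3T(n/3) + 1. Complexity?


a=3, b=3, c=0. log_3(3)=1 > c=0. Case 1: O(n^log_b(a)) = O(n)
Complexity: O(n)


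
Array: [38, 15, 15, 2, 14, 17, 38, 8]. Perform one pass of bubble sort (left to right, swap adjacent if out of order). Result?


After one pass: [15, 15, 2, 14, 17, 38, 8, 38]


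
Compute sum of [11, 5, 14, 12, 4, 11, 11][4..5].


Prefix sums: [0, 11, 16, 30, 42, 46, 57, 68]
Sum[4..5] = prefix[6] - prefix[4] = 57 - 42 = 15


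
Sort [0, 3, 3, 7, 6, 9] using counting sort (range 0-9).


Count array: [1, 0, 0, 2, 0, 0, 1, 1, 0, 1]
Reconstruct: [0, 3, 3, 6, 7, 9]


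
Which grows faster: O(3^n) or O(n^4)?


quartic grows slower than exponential (base 3)
O(n^4) is asymptotically smaller; O(3^n) grows faster


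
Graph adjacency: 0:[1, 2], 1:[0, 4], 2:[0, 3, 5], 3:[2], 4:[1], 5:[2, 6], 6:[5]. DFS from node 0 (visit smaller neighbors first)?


DFS stack-based: start with [0]
Visit order: [0, 1, 4, 2, 3, 5, 6]


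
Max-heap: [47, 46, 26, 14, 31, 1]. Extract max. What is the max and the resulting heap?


Max = 47
Replace root with last, heapify down
Resulting heap: [46, 31, 26, 14, 1]


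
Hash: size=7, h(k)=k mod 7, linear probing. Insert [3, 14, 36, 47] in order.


Insertions: 3->slot 3; 14->slot 0; 36->slot 1; 47->slot 5
Table: [14, 36, None, 3, None, 47, None]


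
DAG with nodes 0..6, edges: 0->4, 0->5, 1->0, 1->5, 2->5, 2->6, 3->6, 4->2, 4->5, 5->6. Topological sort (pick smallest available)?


Kahn's algorithm, process smallest node first
Order: [1, 0, 3, 4, 2, 5, 6]


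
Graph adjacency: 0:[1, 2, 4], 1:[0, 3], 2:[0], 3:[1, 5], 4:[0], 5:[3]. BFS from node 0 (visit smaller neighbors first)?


BFS queue: start with [0]
Visit order: [0, 1, 2, 4, 3, 5]


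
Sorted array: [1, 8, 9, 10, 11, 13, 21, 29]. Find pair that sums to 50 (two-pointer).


Two pointers: lo=0, hi=7
Found pair: (21, 29) summing to 50


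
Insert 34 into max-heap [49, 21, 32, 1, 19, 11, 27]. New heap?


Append 34: [49, 21, 32, 1, 19, 11, 27, 34]
Bubble up: swap idx 7(34) with idx 3(1); swap idx 3(34) with idx 1(21)
Result: [49, 34, 32, 21, 19, 11, 27, 1]


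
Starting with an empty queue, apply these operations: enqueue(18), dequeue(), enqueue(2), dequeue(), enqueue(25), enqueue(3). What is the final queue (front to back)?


enqueue(18) -> [18]
dequeue() returns 18 -> []
enqueue(2) -> [2]
dequeue() returns 2 -> []
enqueue(25) -> [25]
enqueue(3) -> [25, 3]
Final queue (front to back): [25, 3]


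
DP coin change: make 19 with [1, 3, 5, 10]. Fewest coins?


dp[0]=0; dp[i]=1+min(dp[i-c] for c in coins)
...dp[14]=3, dp[15]=2, dp[16]=3, dp[17]=4, dp[18]=3, dp[19]=4
Minimum coins for 19 = 4


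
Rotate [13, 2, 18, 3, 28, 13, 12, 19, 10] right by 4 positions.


Right rotate by 4: [13, 12, 19, 10, 13, 2, 18, 3, 28]


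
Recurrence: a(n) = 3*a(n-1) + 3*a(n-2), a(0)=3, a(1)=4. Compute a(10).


Build bottom-up:
...a(8)=59373, a(9)=225099, a(10)=3*225099+3*59373=853416


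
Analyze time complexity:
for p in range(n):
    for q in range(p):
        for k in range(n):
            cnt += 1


Per nesting level: O(n) * O(n) [triangular over p] * O(n) = O(n^3)
Complexity: O(n^3)


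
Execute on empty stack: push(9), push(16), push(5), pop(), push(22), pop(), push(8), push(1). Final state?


push(9) -> [9]
push(16) -> [9, 16]
push(5) -> [9, 16, 5]
pop() returns 5 -> [9, 16]
push(22) -> [9, 16, 22]
pop() returns 22 -> [9, 16]
push(8) -> [9, 16, 8]
push(1) -> [9, 16, 8, 1]
Final stack (bottom to top): [9, 16, 8, 1]


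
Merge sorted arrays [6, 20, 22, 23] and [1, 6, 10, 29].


Compare heads, take smaller each step.
Merged: [1, 6, 6, 10, 20, 22, 23, 29]


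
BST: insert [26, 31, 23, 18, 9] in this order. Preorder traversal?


Root = 26; build tree by BST insertion.
Preorder traversal: [26, 23, 18, 9, 31]


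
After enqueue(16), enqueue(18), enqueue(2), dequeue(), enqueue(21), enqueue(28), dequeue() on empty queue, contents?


enqueue(16) -> [16]
enqueue(18) -> [16, 18]
enqueue(2) -> [16, 18, 2]
dequeue() returns 16 -> [18, 2]
enqueue(21) -> [18, 2, 21]
enqueue(28) -> [18, 2, 21, 28]
dequeue() returns 18 -> [2, 21, 28]
Final queue (front to back): [2, 21, 28]


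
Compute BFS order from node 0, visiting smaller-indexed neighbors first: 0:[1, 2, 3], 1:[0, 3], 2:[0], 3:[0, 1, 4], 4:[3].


BFS queue: start with [0]
Visit order: [0, 1, 2, 3, 4]


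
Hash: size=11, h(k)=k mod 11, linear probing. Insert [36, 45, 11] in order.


Insertions: 36->slot 3; 45->slot 1; 11->slot 0
Table: [11, 45, None, 36, None, None, None, None, None, None, None]


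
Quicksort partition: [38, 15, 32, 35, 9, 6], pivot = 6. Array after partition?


Elements <= 6 go left of pivot.
Result: [6, 15, 32, 35, 9, 38], pivot at index 0


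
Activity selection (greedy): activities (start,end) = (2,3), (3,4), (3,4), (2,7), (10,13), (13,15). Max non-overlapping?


Greedy: pick earliest-ending, then skip overlaps.
Selected (4 activities): [(2, 3), (3, 4), (10, 13), (13, 15)]


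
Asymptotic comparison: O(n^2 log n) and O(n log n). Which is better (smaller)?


linearithmic grows slower than n^2 log n
O(n log n) is asymptotically smaller; O(n^2 log n) grows faster


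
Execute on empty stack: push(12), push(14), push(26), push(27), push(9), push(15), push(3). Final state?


push(12) -> [12]
push(14) -> [12, 14]
push(26) -> [12, 14, 26]
push(27) -> [12, 14, 26, 27]
push(9) -> [12, 14, 26, 27, 9]
push(15) -> [12, 14, 26, 27, 9, 15]
push(3) -> [12, 14, 26, 27, 9, 15, 3]
Final stack (bottom to top): [12, 14, 26, 27, 9, 15, 3]


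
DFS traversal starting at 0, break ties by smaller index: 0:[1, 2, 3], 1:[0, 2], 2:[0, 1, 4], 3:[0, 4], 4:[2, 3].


DFS stack-based: start with [0]
Visit order: [0, 1, 2, 4, 3]


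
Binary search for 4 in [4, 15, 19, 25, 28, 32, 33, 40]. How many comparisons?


Search for 4:
[0,7] mid=3 arr[3]=25
[0,2] mid=1 arr[1]=15
[0,0] mid=0 arr[0]=4
Total: 3 comparisons


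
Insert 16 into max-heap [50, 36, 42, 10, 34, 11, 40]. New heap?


Append 16: [50, 36, 42, 10, 34, 11, 40, 16]
Bubble up: swap idx 7(16) with idx 3(10)
Result: [50, 36, 42, 16, 34, 11, 40, 10]


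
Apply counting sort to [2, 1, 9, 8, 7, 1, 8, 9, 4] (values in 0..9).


Count array: [0, 2, 1, 0, 1, 0, 0, 1, 2, 2]
Reconstruct: [1, 1, 2, 4, 7, 8, 8, 9, 9]


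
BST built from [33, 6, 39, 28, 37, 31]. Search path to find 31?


BST root = 33
Search for 31: compare at each node
Path: [33, 6, 28, 31]


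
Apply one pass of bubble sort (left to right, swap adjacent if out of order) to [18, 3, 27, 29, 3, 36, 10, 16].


After one pass: [3, 18, 27, 3, 29, 10, 16, 36]


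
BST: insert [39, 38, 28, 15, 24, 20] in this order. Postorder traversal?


Root = 39; build tree by BST insertion.
Postorder traversal: [20, 24, 15, 28, 38, 39]


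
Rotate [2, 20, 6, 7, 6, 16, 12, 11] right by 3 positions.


Right rotate by 3: [16, 12, 11, 2, 20, 6, 7, 6]


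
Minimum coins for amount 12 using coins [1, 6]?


dp[0]=0; dp[i]=1+min(dp[i-c] for c in coins)
...dp[7]=2, dp[8]=3, dp[9]=4, dp[10]=5, dp[11]=6, dp[12]=2
Minimum coins for 12 = 2


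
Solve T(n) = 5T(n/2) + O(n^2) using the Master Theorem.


a=5, b=2, c=2. log_2(5)=2.322 > c=2. Case 1: O(n^log_b(a)) = O(n^2.322)
Complexity: O(n^2.322)


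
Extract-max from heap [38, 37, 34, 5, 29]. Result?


Max = 38
Replace root with last, heapify down
Resulting heap: [37, 29, 34, 5]


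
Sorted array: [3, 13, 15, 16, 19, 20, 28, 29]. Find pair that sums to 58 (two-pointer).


Two pointers: lo=0, hi=7
No pair sums to 58


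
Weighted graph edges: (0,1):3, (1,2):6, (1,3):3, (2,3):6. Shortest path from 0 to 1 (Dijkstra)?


Dijkstra from 0:
Distances: {0: 0, 1: 3, 2: 9, 3: 6}
Shortest distance to 1 = 3, path = [0, 1]


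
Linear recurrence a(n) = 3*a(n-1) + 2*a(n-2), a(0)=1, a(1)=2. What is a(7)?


Build bottom-up:
...a(5)=356, a(6)=1268, a(7)=3*1268+2*356=4516


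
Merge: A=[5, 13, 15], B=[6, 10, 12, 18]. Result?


Compare heads, take smaller each step.
Merged: [5, 6, 10, 12, 13, 15, 18]


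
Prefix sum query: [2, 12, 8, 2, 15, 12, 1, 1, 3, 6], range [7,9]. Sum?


Prefix sums: [0, 2, 14, 22, 24, 39, 51, 52, 53, 56, 62]
Sum[7..9] = prefix[10] - prefix[7] = 62 - 52 = 10


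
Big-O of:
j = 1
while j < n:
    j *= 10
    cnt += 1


Per nesting level: O(log n) = O(log n)
Complexity: O(log n)


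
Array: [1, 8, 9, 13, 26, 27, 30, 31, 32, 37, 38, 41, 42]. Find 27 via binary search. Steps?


Search for 27:
[0,12] mid=6 arr[6]=30
[0,5] mid=2 arr[2]=9
[3,5] mid=4 arr[4]=26
[5,5] mid=5 arr[5]=27
Total: 4 comparisons


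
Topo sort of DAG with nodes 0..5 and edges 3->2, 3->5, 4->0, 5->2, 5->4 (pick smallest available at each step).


Kahn's algorithm, process smallest node first
Order: [1, 3, 5, 2, 4, 0]


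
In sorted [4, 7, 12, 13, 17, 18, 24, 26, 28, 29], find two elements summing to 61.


Two pointers: lo=0, hi=9
No pair sums to 61


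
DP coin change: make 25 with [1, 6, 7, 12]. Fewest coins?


dp[0]=0; dp[i]=1+min(dp[i-c] for c in coins)
...dp[20]=3, dp[21]=3, dp[22]=4, dp[23]=5, dp[24]=2, dp[25]=3
Minimum coins for 25 = 3


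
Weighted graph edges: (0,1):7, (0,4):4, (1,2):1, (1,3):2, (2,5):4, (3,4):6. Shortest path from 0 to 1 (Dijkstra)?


Dijkstra from 0:
Distances: {0: 0, 1: 7, 2: 8, 3: 9, 4: 4, 5: 12}
Shortest distance to 1 = 7, path = [0, 1]


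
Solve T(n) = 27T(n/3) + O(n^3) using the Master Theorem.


a=27, b=3, c=3. log_3(27)=3 = c=3. Case 2: O(n^c log n) = O(n^3 log n)
Complexity: O(n^3 log n)


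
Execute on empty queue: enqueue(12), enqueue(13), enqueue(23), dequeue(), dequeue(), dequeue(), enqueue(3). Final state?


enqueue(12) -> [12]
enqueue(13) -> [12, 13]
enqueue(23) -> [12, 13, 23]
dequeue() returns 12 -> [13, 23]
dequeue() returns 13 -> [23]
dequeue() returns 23 -> []
enqueue(3) -> [3]
Final queue (front to back): [3]


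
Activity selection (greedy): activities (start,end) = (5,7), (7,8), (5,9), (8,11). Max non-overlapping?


Greedy: pick earliest-ending, then skip overlaps.
Selected (3 activities): [(5, 7), (7, 8), (8, 11)]


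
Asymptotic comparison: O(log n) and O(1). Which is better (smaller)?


constant grows slower than logarithmic
O(1) is asymptotically smaller; O(log n) grows faster


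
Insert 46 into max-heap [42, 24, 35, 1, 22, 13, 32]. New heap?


Append 46: [42, 24, 35, 1, 22, 13, 32, 46]
Bubble up: swap idx 7(46) with idx 3(1); swap idx 3(46) with idx 1(24); swap idx 1(46) with idx 0(42)
Result: [46, 42, 35, 24, 22, 13, 32, 1]


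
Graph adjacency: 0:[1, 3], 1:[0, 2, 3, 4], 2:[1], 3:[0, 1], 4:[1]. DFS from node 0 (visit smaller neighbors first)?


DFS stack-based: start with [0]
Visit order: [0, 1, 2, 3, 4]


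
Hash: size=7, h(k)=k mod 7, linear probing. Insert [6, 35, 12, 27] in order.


Insertions: 6->slot 6; 35->slot 0; 12->slot 5; 27->slot 1
Table: [35, 27, None, None, None, 12, 6]


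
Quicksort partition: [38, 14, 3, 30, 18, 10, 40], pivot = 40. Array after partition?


Elements <= 40 go left of pivot.
Result: [38, 14, 3, 30, 18, 10, 40], pivot at index 6


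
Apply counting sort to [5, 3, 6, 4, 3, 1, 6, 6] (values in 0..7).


Count array: [0, 1, 0, 2, 1, 1, 3, 0]
Reconstruct: [1, 3, 3, 4, 5, 6, 6, 6]


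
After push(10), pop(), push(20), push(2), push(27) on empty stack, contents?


push(10) -> [10]
pop() returns 10 -> []
push(20) -> [20]
push(2) -> [20, 2]
push(27) -> [20, 2, 27]
Final stack (bottom to top): [20, 2, 27]


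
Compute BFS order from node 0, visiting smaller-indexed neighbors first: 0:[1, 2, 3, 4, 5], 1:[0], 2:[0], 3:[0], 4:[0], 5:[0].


BFS queue: start with [0]
Visit order: [0, 1, 2, 3, 4, 5]


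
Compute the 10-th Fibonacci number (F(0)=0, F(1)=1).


F(n)=F(n-1)+F(n-2)
...F(8)=21, F(9)=34, F(10)=55


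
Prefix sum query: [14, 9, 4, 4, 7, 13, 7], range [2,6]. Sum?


Prefix sums: [0, 14, 23, 27, 31, 38, 51, 58]
Sum[2..6] = prefix[7] - prefix[2] = 58 - 23 = 35


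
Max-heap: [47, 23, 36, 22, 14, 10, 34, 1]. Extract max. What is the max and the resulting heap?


Max = 47
Replace root with last, heapify down
Resulting heap: [36, 23, 34, 22, 14, 10, 1]


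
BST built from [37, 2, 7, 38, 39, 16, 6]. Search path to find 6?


BST root = 37
Search for 6: compare at each node
Path: [37, 2, 7, 6]


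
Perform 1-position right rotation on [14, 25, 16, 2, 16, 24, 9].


Right rotate by 1: [9, 14, 25, 16, 2, 16, 24]


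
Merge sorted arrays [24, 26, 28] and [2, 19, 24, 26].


Compare heads, take smaller each step.
Merged: [2, 19, 24, 24, 26, 26, 28]


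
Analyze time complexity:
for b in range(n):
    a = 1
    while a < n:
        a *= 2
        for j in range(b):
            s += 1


Per nesting level: O(n) * O(log n) * O(n) [triangular over b] = O(n^2 log n)
Complexity: O(n^2 log n)


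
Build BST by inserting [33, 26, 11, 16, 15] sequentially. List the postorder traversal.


Root = 33; build tree by BST insertion.
Postorder traversal: [15, 16, 11, 26, 33]


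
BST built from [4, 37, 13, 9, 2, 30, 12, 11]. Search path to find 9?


BST root = 4
Search for 9: compare at each node
Path: [4, 37, 13, 9]


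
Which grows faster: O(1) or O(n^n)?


constant grows slower than n^n
O(1) is asymptotically smaller; O(n^n) grows faster


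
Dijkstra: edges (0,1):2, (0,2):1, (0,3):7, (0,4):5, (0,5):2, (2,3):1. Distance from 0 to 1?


Dijkstra from 0:
Distances: {0: 0, 1: 2, 2: 1, 3: 2, 4: 5, 5: 2}
Shortest distance to 1 = 2, path = [0, 1]


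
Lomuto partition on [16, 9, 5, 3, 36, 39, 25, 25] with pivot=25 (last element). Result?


Elements <= 25 go left of pivot.
Result: [16, 9, 5, 3, 25, 25, 36, 39], pivot at index 5


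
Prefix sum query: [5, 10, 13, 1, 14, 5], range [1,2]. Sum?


Prefix sums: [0, 5, 15, 28, 29, 43, 48]
Sum[1..2] = prefix[3] - prefix[1] = 28 - 5 = 23


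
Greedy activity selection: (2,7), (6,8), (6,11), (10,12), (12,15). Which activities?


Greedy: pick earliest-ending, then skip overlaps.
Selected (3 activities): [(2, 7), (10, 12), (12, 15)]


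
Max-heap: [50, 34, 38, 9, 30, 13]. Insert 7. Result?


Append 7: [50, 34, 38, 9, 30, 13, 7]
Bubble up: no swaps needed
Result: [50, 34, 38, 9, 30, 13, 7]


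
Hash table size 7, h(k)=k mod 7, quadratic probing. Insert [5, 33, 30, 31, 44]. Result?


Insertions: 5->slot 5; 33->slot 6; 30->slot 2; 31->slot 3; 44->slot 4
Table: [None, None, 30, 31, 44, 5, 33]


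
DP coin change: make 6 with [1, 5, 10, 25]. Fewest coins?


dp[0]=0; dp[i]=1+min(dp[i-c] for c in coins)
...dp[1]=1, dp[2]=2, dp[3]=3, dp[4]=4, dp[5]=1, dp[6]=2
Minimum coins for 6 = 2


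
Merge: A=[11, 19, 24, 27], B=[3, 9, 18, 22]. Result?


Compare heads, take smaller each step.
Merged: [3, 9, 11, 18, 19, 22, 24, 27]


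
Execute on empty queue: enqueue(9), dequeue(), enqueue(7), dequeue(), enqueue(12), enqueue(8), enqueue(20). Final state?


enqueue(9) -> [9]
dequeue() returns 9 -> []
enqueue(7) -> [7]
dequeue() returns 7 -> []
enqueue(12) -> [12]
enqueue(8) -> [12, 8]
enqueue(20) -> [12, 8, 20]
Final queue (front to back): [12, 8, 20]


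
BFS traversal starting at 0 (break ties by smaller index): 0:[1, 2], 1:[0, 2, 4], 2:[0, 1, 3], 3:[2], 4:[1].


BFS queue: start with [0]
Visit order: [0, 1, 2, 4, 3]


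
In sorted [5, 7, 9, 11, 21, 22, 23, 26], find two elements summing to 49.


Two pointers: lo=0, hi=7
Found pair: (23, 26) summing to 49


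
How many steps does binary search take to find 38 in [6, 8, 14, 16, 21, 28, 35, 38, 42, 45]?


Search for 38:
[0,9] mid=4 arr[4]=21
[5,9] mid=7 arr[7]=38
Total: 2 comparisons


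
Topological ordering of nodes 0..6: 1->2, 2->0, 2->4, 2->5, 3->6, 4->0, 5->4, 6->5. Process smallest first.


Kahn's algorithm, process smallest node first
Order: [1, 2, 3, 6, 5, 4, 0]


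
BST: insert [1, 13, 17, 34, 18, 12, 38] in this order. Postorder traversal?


Root = 1; build tree by BST insertion.
Postorder traversal: [12, 18, 38, 34, 17, 13, 1]


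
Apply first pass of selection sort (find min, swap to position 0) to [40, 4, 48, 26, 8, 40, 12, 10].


After one pass: [4, 40, 48, 26, 8, 40, 12, 10]


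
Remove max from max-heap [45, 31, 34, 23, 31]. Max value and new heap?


Max = 45
Replace root with last, heapify down
Resulting heap: [34, 31, 31, 23]


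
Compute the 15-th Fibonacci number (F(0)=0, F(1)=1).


F(n)=F(n-1)+F(n-2)
...F(13)=233, F(14)=377, F(15)=610


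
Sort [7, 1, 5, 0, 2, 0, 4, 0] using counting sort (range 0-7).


Count array: [3, 1, 1, 0, 1, 1, 0, 1]
Reconstruct: [0, 0, 0, 1, 2, 4, 5, 7]
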